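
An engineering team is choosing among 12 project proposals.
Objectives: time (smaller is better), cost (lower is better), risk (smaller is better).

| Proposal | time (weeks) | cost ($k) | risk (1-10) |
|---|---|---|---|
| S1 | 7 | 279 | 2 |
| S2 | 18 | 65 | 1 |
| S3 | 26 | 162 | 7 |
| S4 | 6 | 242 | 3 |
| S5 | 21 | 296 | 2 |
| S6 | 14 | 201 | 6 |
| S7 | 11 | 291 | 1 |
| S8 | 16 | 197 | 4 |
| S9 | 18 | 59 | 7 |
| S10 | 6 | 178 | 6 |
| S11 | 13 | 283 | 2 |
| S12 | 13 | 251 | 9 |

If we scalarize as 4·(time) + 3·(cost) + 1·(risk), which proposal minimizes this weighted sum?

S1: 4·7 + 3·279 + 1·2 = 867
S2: 4·18 + 3·65 + 1·1 = 268
S3: 4·26 + 3·162 + 1·7 = 597
S4: 4·6 + 3·242 + 1·3 = 753
S5: 4·21 + 3·296 + 1·2 = 974
S6: 4·14 + 3·201 + 1·6 = 665
S7: 4·11 + 3·291 + 1·1 = 918
S8: 4·16 + 3·197 + 1·4 = 659
S9: 4·18 + 3·59 + 1·7 = 256
S10: 4·6 + 3·178 + 1·6 = 564
S11: 4·13 + 3·283 + 1·2 = 903
S12: 4·13 + 3·251 + 1·9 = 814
Lowest: S9 at 256.

S9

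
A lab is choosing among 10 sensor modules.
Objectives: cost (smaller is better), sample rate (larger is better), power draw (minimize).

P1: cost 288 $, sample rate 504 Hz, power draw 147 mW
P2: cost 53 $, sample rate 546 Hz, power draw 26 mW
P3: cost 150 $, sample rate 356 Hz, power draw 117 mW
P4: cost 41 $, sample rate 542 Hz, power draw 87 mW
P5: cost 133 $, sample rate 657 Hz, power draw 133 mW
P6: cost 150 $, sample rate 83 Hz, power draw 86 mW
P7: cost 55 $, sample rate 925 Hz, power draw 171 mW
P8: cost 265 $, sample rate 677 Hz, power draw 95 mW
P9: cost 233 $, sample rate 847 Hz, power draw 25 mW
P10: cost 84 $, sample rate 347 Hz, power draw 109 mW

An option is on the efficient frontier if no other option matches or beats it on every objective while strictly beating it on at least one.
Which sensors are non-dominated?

P1: dominated by P2 (cost 53≤288, sample rate 546≥504, power draw 26≤147).
P2: not dominated.
P3: dominated by P2 (cost 53≤150, sample rate 546≥356, power draw 26≤117).
P4: not dominated (best cost).
P5: not dominated.
P6: dominated by P2 (cost 53≤150, sample rate 546≥83, power draw 26≤86).
P7: not dominated (best sample rate).
P8: dominated by P9 (cost 233≤265, sample rate 847≥677, power draw 25≤95).
P9: not dominated (best power draw).
P10: dominated by P2 (cost 53≤84, sample rate 546≥347, power draw 26≤109).

P2, P4, P5, P7, P9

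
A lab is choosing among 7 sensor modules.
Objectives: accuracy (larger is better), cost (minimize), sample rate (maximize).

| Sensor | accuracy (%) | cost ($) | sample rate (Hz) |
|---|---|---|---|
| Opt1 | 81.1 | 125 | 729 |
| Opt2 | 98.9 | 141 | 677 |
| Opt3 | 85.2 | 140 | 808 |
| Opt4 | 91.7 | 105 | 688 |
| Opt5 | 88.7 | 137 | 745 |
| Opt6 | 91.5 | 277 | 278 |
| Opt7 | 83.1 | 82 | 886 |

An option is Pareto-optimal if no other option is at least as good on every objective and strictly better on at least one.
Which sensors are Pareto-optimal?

Opt1: dominated by Opt7 (accuracy 83.1≥81.1, cost 82≤125, sample rate 886≥729).
Opt2: not dominated (best accuracy).
Opt3: not dominated.
Opt4: not dominated.
Opt5: not dominated.
Opt6: dominated by Opt2 (accuracy 98.9≥91.5, cost 141≤277, sample rate 677≥278).
Opt7: not dominated (best cost).

Opt2, Opt3, Opt4, Opt5, Opt7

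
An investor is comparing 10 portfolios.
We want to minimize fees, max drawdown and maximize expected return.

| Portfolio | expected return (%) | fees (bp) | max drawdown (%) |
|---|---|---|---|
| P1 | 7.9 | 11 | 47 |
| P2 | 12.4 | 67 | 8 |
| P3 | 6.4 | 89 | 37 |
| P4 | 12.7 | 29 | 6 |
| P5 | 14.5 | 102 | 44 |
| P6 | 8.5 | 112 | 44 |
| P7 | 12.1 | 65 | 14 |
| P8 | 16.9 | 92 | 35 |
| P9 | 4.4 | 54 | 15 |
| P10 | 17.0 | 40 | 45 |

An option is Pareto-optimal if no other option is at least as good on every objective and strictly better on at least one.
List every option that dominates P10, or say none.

none

P1: worse on expected return (7.9 vs 17.0).
P2: worse on expected return (12.4 vs 17.0).
P3: worse on expected return (6.4 vs 17.0).
P4: worse on expected return (12.7 vs 17.0).
P5: worse on expected return (14.5 vs 17.0).
P6: worse on expected return (8.5 vs 17.0).
P7: worse on expected return (12.1 vs 17.0).
P8: worse on expected return (16.9 vs 17.0).
P9: worse on expected return (4.4 vs 17.0).
No option dominates P10.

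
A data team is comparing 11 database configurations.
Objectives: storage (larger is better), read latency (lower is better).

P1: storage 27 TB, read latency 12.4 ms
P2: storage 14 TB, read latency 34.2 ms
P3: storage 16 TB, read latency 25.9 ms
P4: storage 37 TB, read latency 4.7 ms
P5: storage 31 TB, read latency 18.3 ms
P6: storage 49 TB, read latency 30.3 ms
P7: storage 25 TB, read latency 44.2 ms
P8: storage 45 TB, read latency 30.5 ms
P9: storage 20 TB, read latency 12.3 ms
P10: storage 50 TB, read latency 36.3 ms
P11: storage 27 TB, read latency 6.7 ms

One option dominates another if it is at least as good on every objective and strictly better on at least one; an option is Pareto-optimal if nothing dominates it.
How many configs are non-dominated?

P1: dominated by P4 (storage 37≥27, read latency 4.7≤12.4).
P2: dominated by P1 (storage 27≥14, read latency 12.4≤34.2).
P3: dominated by P1 (storage 27≥16, read latency 12.4≤25.9).
P4: not dominated (best read latency).
P5: dominated by P4 (storage 37≥31, read latency 4.7≤18.3).
P6: not dominated.
P7: dominated by P1 (storage 27≥25, read latency 12.4≤44.2).
P8: dominated by P6 (storage 49≥45, read latency 30.3≤30.5).
P9: dominated by P4 (storage 37≥20, read latency 4.7≤12.3).
P10: not dominated (best storage).
P11: dominated by P4 (storage 37≥27, read latency 4.7≤6.7).
Pareto-optimal: P4, P6, P10 → 3.

3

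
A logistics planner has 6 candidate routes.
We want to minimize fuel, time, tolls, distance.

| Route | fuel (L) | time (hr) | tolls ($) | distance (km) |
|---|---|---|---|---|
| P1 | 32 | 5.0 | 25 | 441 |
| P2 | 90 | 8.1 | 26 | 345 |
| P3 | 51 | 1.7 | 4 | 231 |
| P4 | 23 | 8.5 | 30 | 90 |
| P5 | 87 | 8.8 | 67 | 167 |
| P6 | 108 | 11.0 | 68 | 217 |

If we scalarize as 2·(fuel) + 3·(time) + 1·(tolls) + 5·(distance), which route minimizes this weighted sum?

P1: 2·32 + 3·5.0 + 1·25 + 5·441 = 2309.0
P2: 2·90 + 3·8.1 + 1·26 + 5·345 = 1955.3
P3: 2·51 + 3·1.7 + 1·4 + 5·231 = 1266.1
P4: 2·23 + 3·8.5 + 1·30 + 5·90 = 551.5
P5: 2·87 + 3·8.8 + 1·67 + 5·167 = 1102.4
P6: 2·108 + 3·11.0 + 1·68 + 5·217 = 1402.0
Lowest: P4 at 551.5.

P4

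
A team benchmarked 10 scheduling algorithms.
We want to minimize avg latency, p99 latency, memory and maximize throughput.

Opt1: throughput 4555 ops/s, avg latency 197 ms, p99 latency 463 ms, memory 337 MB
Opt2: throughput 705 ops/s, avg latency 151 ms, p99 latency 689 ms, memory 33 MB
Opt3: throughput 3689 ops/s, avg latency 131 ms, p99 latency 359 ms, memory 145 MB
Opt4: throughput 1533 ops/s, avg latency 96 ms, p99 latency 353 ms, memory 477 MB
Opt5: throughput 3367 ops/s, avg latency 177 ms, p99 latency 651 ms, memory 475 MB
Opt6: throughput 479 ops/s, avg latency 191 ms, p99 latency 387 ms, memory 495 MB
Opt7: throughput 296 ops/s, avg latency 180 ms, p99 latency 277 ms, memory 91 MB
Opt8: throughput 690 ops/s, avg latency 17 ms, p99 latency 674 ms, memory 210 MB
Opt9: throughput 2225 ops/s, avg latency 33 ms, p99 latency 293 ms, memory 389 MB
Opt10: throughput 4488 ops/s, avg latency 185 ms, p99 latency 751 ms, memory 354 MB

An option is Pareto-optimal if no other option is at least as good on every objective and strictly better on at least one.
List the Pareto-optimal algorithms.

Opt1: not dominated (best throughput).
Opt2: not dominated (best memory).
Opt3: not dominated.
Opt4: dominated by Opt9 (throughput 2225≥1533, avg latency 33≤96, p99 latency 293≤353, memory 389≤477).
Opt5: dominated by Opt3 (throughput 3689≥3367, avg latency 131≤177, p99 latency 359≤651, memory 145≤475).
Opt6: dominated by Opt3 (throughput 3689≥479, avg latency 131≤191, p99 latency 359≤387, memory 145≤495).
Opt7: not dominated (best p99 latency).
Opt8: not dominated (best avg latency).
Opt9: not dominated.
Opt10: not dominated.

Opt1, Opt2, Opt3, Opt7, Opt8, Opt9, Opt10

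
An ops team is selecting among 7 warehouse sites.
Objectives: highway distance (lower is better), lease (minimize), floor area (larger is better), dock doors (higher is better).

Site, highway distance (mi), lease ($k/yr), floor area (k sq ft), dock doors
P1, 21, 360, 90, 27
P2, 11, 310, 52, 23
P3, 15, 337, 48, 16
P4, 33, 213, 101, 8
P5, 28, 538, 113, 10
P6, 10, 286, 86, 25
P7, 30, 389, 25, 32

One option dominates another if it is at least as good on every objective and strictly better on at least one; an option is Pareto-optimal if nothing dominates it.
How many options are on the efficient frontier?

P1: not dominated.
P2: dominated by P6 (highway distance 10≤11, lease 286≤310, floor area 86≥52, dock doors 25≥23).
P3: dominated by P2 (highway distance 11≤15, lease 310≤337, floor area 52≥48, dock doors 23≥16).
P4: not dominated (best lease).
P5: not dominated (best floor area).
P6: not dominated (best highway distance).
P7: not dominated (best dock doors).
Pareto-optimal: P1, P4, P5, P6, P7 → 5.

5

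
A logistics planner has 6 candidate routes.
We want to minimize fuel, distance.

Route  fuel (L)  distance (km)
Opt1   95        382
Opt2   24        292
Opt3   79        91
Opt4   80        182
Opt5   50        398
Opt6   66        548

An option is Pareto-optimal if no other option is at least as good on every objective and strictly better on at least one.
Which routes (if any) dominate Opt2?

Opt1: worse on fuel (95 vs 24).
Opt3: worse on fuel (79 vs 24).
Opt4: worse on fuel (80 vs 24).
Opt5: worse on fuel (50 vs 24).
Opt6: worse on fuel (66 vs 24).
No option dominates Opt2.

none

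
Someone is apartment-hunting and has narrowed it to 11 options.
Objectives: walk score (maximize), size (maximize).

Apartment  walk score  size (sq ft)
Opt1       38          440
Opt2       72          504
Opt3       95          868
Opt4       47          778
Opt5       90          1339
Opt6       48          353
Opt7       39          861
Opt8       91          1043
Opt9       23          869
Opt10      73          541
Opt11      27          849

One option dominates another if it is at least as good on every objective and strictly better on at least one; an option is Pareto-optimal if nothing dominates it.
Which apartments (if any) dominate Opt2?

Opt3, Opt5, Opt8, Opt10

Opt3: walk score 95≥72, size 868≥504 — dominates Opt2.
Opt5: walk score 90≥72, size 1339≥504 — dominates Opt2.
Opt8: walk score 91≥72, size 1043≥504 — dominates Opt2.
Opt10: walk score 73≥72, size 541≥504 — dominates Opt2.
Others (Opt1, Opt4, Opt6, Opt7, Opt9, Opt11) are each worse than Opt2 on at least one objective.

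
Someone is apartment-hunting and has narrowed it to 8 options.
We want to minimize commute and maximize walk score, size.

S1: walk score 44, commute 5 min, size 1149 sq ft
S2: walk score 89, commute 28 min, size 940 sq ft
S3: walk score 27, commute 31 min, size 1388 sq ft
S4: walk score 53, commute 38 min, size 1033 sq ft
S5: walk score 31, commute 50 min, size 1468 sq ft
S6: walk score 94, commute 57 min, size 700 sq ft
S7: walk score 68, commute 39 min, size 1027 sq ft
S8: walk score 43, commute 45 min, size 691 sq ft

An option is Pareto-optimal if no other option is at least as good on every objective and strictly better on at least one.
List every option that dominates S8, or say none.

S1: walk score 44≥43, commute 5≤45, size 1149≥691 — dominates S8.
S2: walk score 89≥43, commute 28≤45, size 940≥691 — dominates S8.
S4: walk score 53≥43, commute 38≤45, size 1033≥691 — dominates S8.
S7: walk score 68≥43, commute 39≤45, size 1027≥691 — dominates S8.
Others (S3, S5, S6) are each worse than S8 on at least one objective.

S1, S2, S4, S7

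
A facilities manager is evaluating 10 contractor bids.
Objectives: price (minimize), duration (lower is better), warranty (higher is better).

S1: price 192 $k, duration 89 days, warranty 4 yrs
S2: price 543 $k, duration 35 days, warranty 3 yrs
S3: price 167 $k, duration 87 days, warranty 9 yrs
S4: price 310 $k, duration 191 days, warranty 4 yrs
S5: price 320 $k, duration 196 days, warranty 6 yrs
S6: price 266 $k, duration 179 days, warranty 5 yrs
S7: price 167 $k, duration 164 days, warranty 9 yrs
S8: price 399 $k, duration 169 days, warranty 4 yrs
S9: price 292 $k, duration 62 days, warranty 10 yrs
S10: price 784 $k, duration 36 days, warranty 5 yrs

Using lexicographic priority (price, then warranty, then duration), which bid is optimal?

First minimize price: best is 167, kept {S3, S7}.
Then maximize warranty: best is 9, kept {S3, S7}.
Then minimize duration: best is 87, kept {S3}.

S3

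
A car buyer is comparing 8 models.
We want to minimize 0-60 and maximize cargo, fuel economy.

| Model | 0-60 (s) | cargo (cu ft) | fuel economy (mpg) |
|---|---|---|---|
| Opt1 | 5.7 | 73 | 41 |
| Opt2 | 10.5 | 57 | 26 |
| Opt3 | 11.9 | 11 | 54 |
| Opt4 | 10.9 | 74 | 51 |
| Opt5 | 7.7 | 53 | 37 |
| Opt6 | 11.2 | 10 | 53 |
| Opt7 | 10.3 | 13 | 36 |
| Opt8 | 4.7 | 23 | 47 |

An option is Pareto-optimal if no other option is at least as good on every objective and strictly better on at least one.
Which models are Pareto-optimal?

Opt1, Opt3, Opt4, Opt6, Opt8

Opt1: not dominated.
Opt2: dominated by Opt1 (0-60 5.7≤10.5, cargo 73≥57, fuel economy 41≥26).
Opt3: not dominated (best fuel economy).
Opt4: not dominated (best cargo).
Opt5: dominated by Opt1 (0-60 5.7≤7.7, cargo 73≥53, fuel economy 41≥37).
Opt6: not dominated.
Opt7: dominated by Opt1 (0-60 5.7≤10.3, cargo 73≥13, fuel economy 41≥36).
Opt8: not dominated (best 0-60).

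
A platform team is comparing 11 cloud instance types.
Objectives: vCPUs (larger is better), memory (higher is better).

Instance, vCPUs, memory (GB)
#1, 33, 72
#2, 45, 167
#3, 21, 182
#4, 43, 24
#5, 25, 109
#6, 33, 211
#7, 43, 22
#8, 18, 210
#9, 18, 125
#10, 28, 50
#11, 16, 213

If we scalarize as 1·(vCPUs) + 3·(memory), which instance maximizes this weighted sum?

#6

#1: 1·33 + 3·72 = 249
#2: 1·45 + 3·167 = 546
#3: 1·21 + 3·182 = 567
#4: 1·43 + 3·24 = 115
#5: 1·25 + 3·109 = 352
#6: 1·33 + 3·211 = 666
#7: 1·43 + 3·22 = 109
#8: 1·18 + 3·210 = 648
#9: 1·18 + 3·125 = 393
#10: 1·28 + 3·50 = 178
#11: 1·16 + 3·213 = 655
Highest: #6 at 666.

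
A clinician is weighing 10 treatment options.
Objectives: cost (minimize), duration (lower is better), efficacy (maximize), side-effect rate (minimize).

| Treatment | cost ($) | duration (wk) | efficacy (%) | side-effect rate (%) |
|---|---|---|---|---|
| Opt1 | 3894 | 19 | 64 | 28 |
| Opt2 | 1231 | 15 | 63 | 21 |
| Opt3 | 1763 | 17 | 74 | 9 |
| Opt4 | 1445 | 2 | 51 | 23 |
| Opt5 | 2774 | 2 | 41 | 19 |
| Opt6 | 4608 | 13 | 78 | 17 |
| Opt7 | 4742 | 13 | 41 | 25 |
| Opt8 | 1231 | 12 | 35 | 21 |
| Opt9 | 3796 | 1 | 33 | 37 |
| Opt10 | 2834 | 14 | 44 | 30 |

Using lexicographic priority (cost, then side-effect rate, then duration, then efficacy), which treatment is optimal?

Opt8

First minimize cost: best is 1231, kept {Opt2, Opt8}.
Then minimize side-effect rate: best is 21, kept {Opt2, Opt8}.
Then minimize duration: best is 12, kept {Opt8}.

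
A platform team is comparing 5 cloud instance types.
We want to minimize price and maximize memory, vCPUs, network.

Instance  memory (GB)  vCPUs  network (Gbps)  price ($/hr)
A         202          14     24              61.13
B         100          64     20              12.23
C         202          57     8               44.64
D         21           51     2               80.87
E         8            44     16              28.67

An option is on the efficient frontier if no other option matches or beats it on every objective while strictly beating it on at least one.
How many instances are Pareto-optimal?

3

A: not dominated (best network).
B: not dominated (best vCPUs).
C: not dominated.
D: dominated by B (memory 100≥21, vCPUs 64≥51, network 20≥2, price 12.23≤80.87).
E: dominated by B (memory 100≥8, vCPUs 64≥44, network 20≥16, price 12.23≤28.67).
Pareto-optimal: A, B, C → 3.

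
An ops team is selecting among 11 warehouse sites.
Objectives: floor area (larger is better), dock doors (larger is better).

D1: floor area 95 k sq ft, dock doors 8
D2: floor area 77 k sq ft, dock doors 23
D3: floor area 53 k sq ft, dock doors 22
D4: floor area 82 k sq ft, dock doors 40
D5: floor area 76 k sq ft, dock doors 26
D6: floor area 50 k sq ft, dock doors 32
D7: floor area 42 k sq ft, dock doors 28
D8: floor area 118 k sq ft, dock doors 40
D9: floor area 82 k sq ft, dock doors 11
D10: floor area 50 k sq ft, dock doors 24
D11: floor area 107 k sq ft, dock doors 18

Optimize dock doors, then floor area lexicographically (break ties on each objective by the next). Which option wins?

First maximize dock doors: best is 40, kept {D4, D8}.
Then maximize floor area: best is 118, kept {D8}.

D8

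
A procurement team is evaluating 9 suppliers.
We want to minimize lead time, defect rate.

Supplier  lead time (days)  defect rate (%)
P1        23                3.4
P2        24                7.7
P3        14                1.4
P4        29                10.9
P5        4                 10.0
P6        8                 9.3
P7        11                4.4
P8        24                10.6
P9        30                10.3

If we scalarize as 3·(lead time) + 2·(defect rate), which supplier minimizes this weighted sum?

P1: 3·23 + 2·3.4 = 75.8
P2: 3·24 + 2·7.7 = 87.4
P3: 3·14 + 2·1.4 = 44.8
P4: 3·29 + 2·10.9 = 108.8
P5: 3·4 + 2·10.0 = 32.0
P6: 3·8 + 2·9.3 = 42.6
P7: 3·11 + 2·4.4 = 41.8
P8: 3·24 + 2·10.6 = 93.2
P9: 3·30 + 2·10.3 = 110.6
Lowest: P5 at 32.0.

P5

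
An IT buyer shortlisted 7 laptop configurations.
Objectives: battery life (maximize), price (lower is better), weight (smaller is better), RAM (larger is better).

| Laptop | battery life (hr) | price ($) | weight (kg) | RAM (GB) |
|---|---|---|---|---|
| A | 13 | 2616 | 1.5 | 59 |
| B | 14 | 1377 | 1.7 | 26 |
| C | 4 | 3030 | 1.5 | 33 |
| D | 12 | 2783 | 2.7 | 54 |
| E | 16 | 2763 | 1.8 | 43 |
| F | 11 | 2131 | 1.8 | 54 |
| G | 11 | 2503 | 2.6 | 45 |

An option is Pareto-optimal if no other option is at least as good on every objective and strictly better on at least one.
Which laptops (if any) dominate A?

none

B: worse on weight (1.7 vs 1.5).
C: worse on battery life (4 vs 13).
D: worse on battery life (12 vs 13).
E: worse on price (2763 vs 2616).
F: worse on battery life (11 vs 13).
G: worse on battery life (11 vs 13).
No option dominates A.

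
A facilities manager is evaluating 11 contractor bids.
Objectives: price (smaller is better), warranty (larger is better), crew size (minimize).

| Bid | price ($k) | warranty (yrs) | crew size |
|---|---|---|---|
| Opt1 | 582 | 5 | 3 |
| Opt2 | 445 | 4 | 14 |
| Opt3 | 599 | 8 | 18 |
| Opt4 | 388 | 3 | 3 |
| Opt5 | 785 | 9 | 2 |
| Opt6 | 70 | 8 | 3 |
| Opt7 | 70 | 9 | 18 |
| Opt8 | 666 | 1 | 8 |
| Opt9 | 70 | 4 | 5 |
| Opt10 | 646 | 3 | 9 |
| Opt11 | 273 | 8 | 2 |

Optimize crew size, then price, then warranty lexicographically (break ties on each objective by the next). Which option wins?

Opt11

First minimize crew size: best is 2, kept {Opt5, Opt11}.
Then minimize price: best is 273, kept {Opt11}.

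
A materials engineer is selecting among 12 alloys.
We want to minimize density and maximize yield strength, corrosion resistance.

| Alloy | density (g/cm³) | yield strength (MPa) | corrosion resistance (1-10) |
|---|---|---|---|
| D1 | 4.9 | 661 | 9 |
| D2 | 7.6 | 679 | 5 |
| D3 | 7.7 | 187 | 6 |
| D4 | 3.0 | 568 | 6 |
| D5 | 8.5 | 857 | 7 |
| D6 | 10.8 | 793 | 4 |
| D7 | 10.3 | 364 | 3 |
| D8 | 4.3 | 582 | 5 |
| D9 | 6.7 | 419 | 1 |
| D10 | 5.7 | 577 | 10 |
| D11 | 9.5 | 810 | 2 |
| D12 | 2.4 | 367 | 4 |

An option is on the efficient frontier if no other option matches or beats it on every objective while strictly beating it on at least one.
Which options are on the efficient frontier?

D1, D2, D4, D5, D8, D10, D12

D1: not dominated.
D2: not dominated.
D3: dominated by D1 (density 4.9≤7.7, yield strength 661≥187, corrosion resistance 9≥6).
D4: not dominated.
D5: not dominated (best yield strength).
D6: dominated by D5 (density 8.5≤10.8, yield strength 857≥793, corrosion resistance 7≥4).
D7: dominated by D1 (density 4.9≤10.3, yield strength 661≥364, corrosion resistance 9≥3).
D8: not dominated.
D9: dominated by D1 (density 4.9≤6.7, yield strength 661≥419, corrosion resistance 9≥1).
D10: not dominated (best corrosion resistance).
D11: dominated by D5 (density 8.5≤9.5, yield strength 857≥810, corrosion resistance 7≥2).
D12: not dominated (best density).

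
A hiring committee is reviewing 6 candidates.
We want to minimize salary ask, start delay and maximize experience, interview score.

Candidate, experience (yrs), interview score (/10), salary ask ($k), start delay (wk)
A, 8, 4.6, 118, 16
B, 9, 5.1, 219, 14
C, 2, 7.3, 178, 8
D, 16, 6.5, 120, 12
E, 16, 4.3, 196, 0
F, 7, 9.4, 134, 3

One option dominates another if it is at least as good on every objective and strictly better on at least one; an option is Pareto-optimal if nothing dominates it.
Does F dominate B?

No

F vs B: F is worse on experience (7 vs 9), so it does not dominate B.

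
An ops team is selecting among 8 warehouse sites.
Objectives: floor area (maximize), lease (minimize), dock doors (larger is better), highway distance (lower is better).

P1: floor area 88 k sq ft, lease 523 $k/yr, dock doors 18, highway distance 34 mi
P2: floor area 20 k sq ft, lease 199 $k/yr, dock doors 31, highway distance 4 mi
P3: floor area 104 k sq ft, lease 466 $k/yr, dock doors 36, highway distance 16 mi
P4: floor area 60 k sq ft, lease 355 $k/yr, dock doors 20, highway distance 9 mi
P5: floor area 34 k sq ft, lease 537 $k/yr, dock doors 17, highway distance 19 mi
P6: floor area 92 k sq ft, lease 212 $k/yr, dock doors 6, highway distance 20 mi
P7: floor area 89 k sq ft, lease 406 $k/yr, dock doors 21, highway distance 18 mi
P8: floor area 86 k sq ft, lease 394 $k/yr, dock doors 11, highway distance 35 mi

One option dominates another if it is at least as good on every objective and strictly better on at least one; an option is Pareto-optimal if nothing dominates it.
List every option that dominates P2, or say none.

none

P1: worse on lease (523 vs 199).
P3: worse on lease (466 vs 199).
P4: worse on lease (355 vs 199).
P5: worse on lease (537 vs 199).
P6: worse on lease (212 vs 199).
P7: worse on lease (406 vs 199).
P8: worse on lease (394 vs 199).
No option dominates P2.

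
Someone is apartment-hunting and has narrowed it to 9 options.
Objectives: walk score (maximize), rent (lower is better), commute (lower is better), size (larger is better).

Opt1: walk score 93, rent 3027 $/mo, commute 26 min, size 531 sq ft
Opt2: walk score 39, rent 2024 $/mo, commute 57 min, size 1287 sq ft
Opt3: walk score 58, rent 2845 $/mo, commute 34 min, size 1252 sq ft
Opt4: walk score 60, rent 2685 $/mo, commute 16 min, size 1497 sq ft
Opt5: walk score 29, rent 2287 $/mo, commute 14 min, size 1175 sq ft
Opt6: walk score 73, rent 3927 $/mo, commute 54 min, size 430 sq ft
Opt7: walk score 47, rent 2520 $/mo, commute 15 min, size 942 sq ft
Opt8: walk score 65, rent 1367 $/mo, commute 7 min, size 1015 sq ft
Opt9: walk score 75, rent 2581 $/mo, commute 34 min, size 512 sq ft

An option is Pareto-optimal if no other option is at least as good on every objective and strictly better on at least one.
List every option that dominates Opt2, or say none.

Opt1: worse on rent (3027 vs 2024).
Opt3: worse on rent (2845 vs 2024).
Opt4: worse on rent (2685 vs 2024).
Opt5: worse on walk score (29 vs 39).
Opt6: worse on rent (3927 vs 2024).
Opt7: worse on rent (2520 vs 2024).
Opt8: worse on size (1015 vs 1287).
Opt9: worse on rent (2581 vs 2024).
No option dominates Opt2.

none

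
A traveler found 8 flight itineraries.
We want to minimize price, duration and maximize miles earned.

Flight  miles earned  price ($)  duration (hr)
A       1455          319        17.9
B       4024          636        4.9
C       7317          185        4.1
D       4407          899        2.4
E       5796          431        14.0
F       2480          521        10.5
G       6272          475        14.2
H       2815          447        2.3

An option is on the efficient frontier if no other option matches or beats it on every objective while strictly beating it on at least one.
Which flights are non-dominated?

A: dominated by C (miles earned 7317≥1455, price 185≤319, duration 4.1≤17.9).
B: dominated by C (miles earned 7317≥4024, price 185≤636, duration 4.1≤4.9).
C: not dominated (best miles earned).
D: not dominated.
E: dominated by C (miles earned 7317≥5796, price 185≤431, duration 4.1≤14.0).
F: dominated by C (miles earned 7317≥2480, price 185≤521, duration 4.1≤10.5).
G: dominated by C (miles earned 7317≥6272, price 185≤475, duration 4.1≤14.2).
H: not dominated (best duration).

C, D, H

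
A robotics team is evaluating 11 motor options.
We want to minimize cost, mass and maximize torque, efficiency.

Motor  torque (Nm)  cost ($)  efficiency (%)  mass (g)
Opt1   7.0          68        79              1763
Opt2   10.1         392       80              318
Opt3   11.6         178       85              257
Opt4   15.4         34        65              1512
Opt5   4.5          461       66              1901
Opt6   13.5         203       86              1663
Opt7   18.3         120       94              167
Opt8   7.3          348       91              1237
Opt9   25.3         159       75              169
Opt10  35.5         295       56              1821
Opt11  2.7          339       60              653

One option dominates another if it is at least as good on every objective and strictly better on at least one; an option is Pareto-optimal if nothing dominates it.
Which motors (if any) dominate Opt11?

Opt3, Opt7, Opt9

Opt3: torque 11.6≥2.7, cost 178≤339, efficiency 85≥60, mass 257≤653 — dominates Opt11.
Opt7: torque 18.3≥2.7, cost 120≤339, efficiency 94≥60, mass 167≤653 — dominates Opt11.
Opt9: torque 25.3≥2.7, cost 159≤339, efficiency 75≥60, mass 169≤653 — dominates Opt11.
Others (Opt1, Opt2, Opt4, Opt5, Opt6, Opt8, Opt10) are each worse than Opt11 on at least one objective.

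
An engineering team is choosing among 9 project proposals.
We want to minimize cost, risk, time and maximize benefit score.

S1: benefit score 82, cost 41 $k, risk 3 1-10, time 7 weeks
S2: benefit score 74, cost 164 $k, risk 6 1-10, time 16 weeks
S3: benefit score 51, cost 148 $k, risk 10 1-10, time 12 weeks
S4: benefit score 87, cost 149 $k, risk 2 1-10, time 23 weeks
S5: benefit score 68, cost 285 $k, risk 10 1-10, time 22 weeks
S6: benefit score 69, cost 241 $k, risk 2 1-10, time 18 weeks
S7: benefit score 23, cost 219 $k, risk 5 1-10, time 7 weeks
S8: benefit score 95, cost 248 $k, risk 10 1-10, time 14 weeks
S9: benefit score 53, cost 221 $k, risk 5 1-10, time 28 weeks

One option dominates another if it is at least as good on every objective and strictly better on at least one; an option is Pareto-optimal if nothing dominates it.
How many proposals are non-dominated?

4

S1: not dominated (best cost).
S2: dominated by S1 (benefit score 82≥74, cost 41≤164, risk 3≤6, time 7≤16).
S3: dominated by S1 (benefit score 82≥51, cost 41≤148, risk 3≤10, time 7≤12).
S4: not dominated.
S5: dominated by S1 (benefit score 82≥68, cost 41≤285, risk 3≤10, time 7≤22).
S6: not dominated.
S7: dominated by S1 (benefit score 82≥23, cost 41≤219, risk 3≤5, time 7≤7).
S8: not dominated (best benefit score).
S9: dominated by S1 (benefit score 82≥53, cost 41≤221, risk 3≤5, time 7≤28).
Pareto-optimal: S1, S4, S6, S8 → 4.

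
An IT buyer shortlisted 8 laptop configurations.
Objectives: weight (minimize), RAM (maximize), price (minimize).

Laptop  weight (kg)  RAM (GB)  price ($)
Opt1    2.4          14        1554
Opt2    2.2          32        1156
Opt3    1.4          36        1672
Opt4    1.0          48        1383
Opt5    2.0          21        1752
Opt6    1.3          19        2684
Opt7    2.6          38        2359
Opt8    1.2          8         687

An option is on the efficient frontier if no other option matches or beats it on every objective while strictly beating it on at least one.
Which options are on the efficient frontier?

Opt1: dominated by Opt2 (weight 2.2≤2.4, RAM 32≥14, price 1156≤1554).
Opt2: not dominated.
Opt3: dominated by Opt4 (weight 1.0≤1.4, RAM 48≥36, price 1383≤1672).
Opt4: not dominated (best weight).
Opt5: dominated by Opt3 (weight 1.4≤2.0, RAM 36≥21, price 1672≤1752).
Opt6: dominated by Opt4 (weight 1.0≤1.3, RAM 48≥19, price 1383≤2684).
Opt7: dominated by Opt4 (weight 1.0≤2.6, RAM 48≥38, price 1383≤2359).
Opt8: not dominated (best price).

Opt2, Opt4, Opt8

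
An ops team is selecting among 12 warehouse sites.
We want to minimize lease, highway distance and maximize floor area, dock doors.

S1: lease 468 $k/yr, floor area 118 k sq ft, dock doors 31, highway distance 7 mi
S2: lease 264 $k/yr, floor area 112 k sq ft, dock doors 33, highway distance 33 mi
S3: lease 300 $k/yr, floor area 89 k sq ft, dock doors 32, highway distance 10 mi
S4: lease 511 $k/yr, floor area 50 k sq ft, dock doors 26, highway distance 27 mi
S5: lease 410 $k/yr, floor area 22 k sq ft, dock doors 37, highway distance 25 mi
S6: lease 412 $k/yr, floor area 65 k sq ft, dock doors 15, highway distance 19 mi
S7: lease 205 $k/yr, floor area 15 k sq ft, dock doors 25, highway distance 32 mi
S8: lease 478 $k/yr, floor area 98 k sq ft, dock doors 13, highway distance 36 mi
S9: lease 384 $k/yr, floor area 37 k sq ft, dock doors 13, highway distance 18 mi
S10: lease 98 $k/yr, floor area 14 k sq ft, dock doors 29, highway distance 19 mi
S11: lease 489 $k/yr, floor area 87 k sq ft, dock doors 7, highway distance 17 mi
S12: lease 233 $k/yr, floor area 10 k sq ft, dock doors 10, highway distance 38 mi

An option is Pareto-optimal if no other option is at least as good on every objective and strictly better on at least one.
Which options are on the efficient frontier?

S1: not dominated (best floor area).
S2: not dominated.
S3: not dominated.
S4: dominated by S1 (lease 468≤511, floor area 118≥50, dock doors 31≥26, highway distance 7≤27).
S5: not dominated (best dock doors).
S6: dominated by S3 (lease 300≤412, floor area 89≥65, dock doors 32≥15, highway distance 10≤19).
S7: not dominated.
S8: dominated by S1 (lease 468≤478, floor area 118≥98, dock doors 31≥13, highway distance 7≤36).
S9: dominated by S3 (lease 300≤384, floor area 89≥37, dock doors 32≥13, highway distance 10≤18).
S10: not dominated (best lease).
S11: dominated by S1 (lease 468≤489, floor area 118≥87, dock doors 31≥7, highway distance 7≤17).
S12: dominated by S7 (lease 205≤233, floor area 15≥10, dock doors 25≥10, highway distance 32≤38).

S1, S2, S3, S5, S7, S10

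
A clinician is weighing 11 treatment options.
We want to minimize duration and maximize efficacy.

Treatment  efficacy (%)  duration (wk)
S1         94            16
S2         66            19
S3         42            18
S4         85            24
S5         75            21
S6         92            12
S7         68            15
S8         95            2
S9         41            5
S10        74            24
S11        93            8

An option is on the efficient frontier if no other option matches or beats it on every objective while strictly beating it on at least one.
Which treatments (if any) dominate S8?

S1: worse on efficacy (94 vs 95).
S2: worse on efficacy (66 vs 95).
S3: worse on efficacy (42 vs 95).
S4: worse on efficacy (85 vs 95).
S5: worse on efficacy (75 vs 95).
S6: worse on efficacy (92 vs 95).
S7: worse on efficacy (68 vs 95).
S9: worse on efficacy (41 vs 95).
S10: worse on efficacy (74 vs 95).
S11: worse on efficacy (93 vs 95).
No option dominates S8.

none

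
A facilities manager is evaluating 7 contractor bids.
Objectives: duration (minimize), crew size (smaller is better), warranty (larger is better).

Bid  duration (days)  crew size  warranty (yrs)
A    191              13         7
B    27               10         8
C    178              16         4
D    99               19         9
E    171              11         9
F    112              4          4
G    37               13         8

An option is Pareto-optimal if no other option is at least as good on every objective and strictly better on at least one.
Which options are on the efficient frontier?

A: dominated by B (duration 27≤191, crew size 10≤13, warranty 8≥7).
B: not dominated (best duration).
C: dominated by B (duration 27≤178, crew size 10≤16, warranty 8≥4).
D: not dominated.
E: not dominated.
F: not dominated (best crew size).
G: dominated by B (duration 27≤37, crew size 10≤13, warranty 8≥8).

B, D, E, F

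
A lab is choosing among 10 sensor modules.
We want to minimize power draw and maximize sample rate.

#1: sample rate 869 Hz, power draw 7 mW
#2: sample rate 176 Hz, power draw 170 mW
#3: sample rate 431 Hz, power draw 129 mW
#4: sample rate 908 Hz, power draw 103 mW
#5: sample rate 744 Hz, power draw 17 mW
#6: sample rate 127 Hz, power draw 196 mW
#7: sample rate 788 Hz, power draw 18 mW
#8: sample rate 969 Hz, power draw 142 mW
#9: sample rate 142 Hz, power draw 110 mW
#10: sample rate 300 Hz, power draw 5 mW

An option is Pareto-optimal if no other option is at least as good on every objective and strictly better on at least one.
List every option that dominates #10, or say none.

#1: worse on power draw (7 vs 5).
#2: worse on sample rate (176 vs 300).
#3: worse on power draw (129 vs 5).
#4: worse on power draw (103 vs 5).
#5: worse on power draw (17 vs 5).
#6: worse on sample rate (127 vs 300).
#7: worse on power draw (18 vs 5).
#8: worse on power draw (142 vs 5).
#9: worse on sample rate (142 vs 300).
No option dominates #10.

none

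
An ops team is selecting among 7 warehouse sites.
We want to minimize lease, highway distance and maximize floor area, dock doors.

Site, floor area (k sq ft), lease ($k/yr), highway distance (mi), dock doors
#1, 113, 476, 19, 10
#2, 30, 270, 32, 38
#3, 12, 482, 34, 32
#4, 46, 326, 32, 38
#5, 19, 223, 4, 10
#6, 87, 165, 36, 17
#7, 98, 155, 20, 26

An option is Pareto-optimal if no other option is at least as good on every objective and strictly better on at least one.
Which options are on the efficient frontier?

#1, #2, #4, #5, #7

#1: not dominated (best floor area).
#2: not dominated.
#3: dominated by #2 (floor area 30≥12, lease 270≤482, highway distance 32≤34, dock doors 38≥32).
#4: not dominated.
#5: not dominated (best highway distance).
#6: dominated by #7 (floor area 98≥87, lease 155≤165, highway distance 20≤36, dock doors 26≥17).
#7: not dominated (best lease).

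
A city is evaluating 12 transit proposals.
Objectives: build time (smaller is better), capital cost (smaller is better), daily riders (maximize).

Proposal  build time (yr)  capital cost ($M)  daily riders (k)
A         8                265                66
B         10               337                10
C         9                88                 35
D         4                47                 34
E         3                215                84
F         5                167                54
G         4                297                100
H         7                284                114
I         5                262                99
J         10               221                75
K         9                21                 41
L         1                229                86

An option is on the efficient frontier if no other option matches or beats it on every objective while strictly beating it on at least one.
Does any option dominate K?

No

A: worse on capital cost (265 vs 21).
B: worse on build time (10 vs 9).
C: worse on capital cost (88 vs 21).
D: worse on capital cost (47 vs 21).
E: worse on capital cost (215 vs 21).
F: worse on capital cost (167 vs 21).
G: worse on capital cost (297 vs 21).
H: worse on capital cost (284 vs 21).
I: worse on capital cost (262 vs 21).
J: worse on build time (10 vs 9).
L: worse on capital cost (229 vs 21).
No option is at least as good as K on every objective and strictly better on one.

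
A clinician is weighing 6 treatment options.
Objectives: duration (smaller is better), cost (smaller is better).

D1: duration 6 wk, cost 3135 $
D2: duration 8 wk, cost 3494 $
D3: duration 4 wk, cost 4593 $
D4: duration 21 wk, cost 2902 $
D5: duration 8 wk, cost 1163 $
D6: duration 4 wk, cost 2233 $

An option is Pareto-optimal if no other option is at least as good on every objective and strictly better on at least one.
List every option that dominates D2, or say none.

D1: duration 6≤8, cost 3135≤3494 — dominates D2.
D5: duration 8≤8, cost 1163≤3494 — dominates D2.
D6: duration 4≤8, cost 2233≤3494 — dominates D2.
Others (D3, D4) are each worse than D2 on at least one objective.

D1, D5, D6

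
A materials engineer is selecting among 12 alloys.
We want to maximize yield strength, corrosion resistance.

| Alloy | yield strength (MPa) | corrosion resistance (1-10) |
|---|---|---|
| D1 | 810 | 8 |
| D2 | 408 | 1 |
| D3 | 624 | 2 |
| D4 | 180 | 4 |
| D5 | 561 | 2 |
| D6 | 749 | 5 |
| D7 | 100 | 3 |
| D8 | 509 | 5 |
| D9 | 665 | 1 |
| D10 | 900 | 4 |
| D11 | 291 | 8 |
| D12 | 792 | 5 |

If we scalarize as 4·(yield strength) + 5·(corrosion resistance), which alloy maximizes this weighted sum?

D1: 4·810 + 5·8 = 3280
D2: 4·408 + 5·1 = 1637
D3: 4·624 + 5·2 = 2506
D4: 4·180 + 5·4 = 740
D5: 4·561 + 5·2 = 2254
D6: 4·749 + 5·5 = 3021
D7: 4·100 + 5·3 = 415
D8: 4·509 + 5·5 = 2061
D9: 4·665 + 5·1 = 2665
D10: 4·900 + 5·4 = 3620
D11: 4·291 + 5·8 = 1204
D12: 4·792 + 5·5 = 3193
Highest: D10 at 3620.

D10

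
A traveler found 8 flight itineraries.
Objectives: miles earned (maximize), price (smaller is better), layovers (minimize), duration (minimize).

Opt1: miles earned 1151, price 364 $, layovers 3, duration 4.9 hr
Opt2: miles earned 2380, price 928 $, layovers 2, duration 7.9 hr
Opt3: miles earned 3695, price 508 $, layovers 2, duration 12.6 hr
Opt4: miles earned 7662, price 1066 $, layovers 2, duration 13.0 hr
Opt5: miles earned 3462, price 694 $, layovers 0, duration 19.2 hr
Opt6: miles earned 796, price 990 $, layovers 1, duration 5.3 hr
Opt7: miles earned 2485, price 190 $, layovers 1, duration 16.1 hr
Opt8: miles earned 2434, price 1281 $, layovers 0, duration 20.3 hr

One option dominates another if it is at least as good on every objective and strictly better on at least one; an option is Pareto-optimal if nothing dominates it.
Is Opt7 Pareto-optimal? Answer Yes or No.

Yes

Opt1: worse on miles earned (1151 vs 2485).
Opt2: worse on miles earned (2380 vs 2485).
Opt3: worse on price (508 vs 190).
Opt4: worse on price (1066 vs 190).
Opt5: worse on price (694 vs 190).
Opt6: worse on miles earned (796 vs 2485).
Opt8: worse on miles earned (2434 vs 2485).
No option is at least as good as Opt7 on every objective and strictly better on one.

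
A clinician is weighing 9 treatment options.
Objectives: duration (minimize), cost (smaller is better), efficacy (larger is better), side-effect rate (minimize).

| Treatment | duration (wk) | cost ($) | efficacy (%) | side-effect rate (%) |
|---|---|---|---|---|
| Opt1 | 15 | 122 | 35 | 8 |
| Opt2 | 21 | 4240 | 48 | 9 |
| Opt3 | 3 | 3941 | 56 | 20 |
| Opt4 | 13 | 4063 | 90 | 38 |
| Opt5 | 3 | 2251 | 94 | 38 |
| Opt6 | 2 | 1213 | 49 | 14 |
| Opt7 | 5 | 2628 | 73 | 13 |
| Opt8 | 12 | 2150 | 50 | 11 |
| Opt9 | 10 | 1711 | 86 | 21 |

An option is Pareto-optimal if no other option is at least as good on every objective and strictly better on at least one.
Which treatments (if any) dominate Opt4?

Opt5: duration 3≤13, cost 2251≤4063, efficacy 94≥90, side-effect rate 38≤38 — dominates Opt4.
Others (Opt1, Opt2, Opt3, Opt6, Opt7, Opt8, Opt9) are each worse than Opt4 on at least one objective.

Opt5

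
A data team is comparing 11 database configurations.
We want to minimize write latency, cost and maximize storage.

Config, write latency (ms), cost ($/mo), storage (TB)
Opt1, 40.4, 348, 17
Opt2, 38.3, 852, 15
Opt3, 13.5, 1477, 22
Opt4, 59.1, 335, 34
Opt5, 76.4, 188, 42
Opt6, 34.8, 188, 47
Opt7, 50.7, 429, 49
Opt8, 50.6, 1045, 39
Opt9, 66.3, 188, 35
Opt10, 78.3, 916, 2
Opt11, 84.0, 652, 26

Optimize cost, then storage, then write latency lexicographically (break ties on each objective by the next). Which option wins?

First minimize cost: best is 188, kept {Opt5, Opt6, Opt9}.
Then maximize storage: best is 47, kept {Opt6}.

Opt6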